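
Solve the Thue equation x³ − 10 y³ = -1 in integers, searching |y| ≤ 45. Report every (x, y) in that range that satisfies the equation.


The equation is x³ - 10y³ = -1. For fixed y, x³ = 10·y³ − 1, so a solution requires the RHS to be a perfect cube.
Strategy: iterate y from -45 to 45, compute RHS = 10·y³ − 1, and check whether it is a (positive or negative) perfect cube.
Check small values of y:
  y = 0: RHS = -1 = (-1)³ ⇒ x = -1 works.
  y = 1: RHS = 9 is not a perfect cube.
  y = -1: RHS = -11 is not a perfect cube.
  y = 2: RHS = 79 is not a perfect cube.
  y = -2: RHS = -81 is not a perfect cube.
  y = 3: RHS = 269 is not a perfect cube.
  y = -3: RHS = -271 is not a perfect cube.
Continuing the search up to |y| = 45 finds no further solutions beyond those listed.
Collected solutions: (-1, 0).

Solutions (with |y| ≤ 45): (-1, 0).


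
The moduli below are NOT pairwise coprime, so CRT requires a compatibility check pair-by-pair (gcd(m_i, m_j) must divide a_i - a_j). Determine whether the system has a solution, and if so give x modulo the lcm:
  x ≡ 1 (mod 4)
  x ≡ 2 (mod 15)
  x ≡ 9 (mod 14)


Moduli 4, 15, 14 are not pairwise coprime, so CRT works modulo lcm(m_i) when all pairwise compatibility conditions hold.
Pairwise compatibility: gcd(m_i, m_j) must divide a_i - a_j for every pair.
Merge one congruence at a time:
  Start: x ≡ 1 (mod 4).
  Combine with x ≡ 2 (mod 15): gcd(4, 15) = 1; 2 - 1 = 1, which IS divisible by 1, so compatible.
    Write x = 1 + 4·t and substitute into x ≡ 2 (mod 15): 4·t ≡ 2 − 1 = 1 (mod 15).
    The inverse of 4 mod 15 is 4 (since 4·4 = 16 = 1·15 + 1), so t ≡ 4·1 = 4 ≡ 4 (mod 15).
    Then x = 1 + 4·4 = 17, valid modulo lcm(4, 15) = 60: x ≡ 17 (mod 60).
  Combine with x ≡ 9 (mod 14): gcd(60, 14) = 2; 9 - 17 = -8, which IS divisible by 2, so compatible.
    Write x = 17 + 60·t and substitute into x ≡ 9 (mod 14): 60·t ≡ 9 − 17 = -8 (mod 14).
    Divide the congruence (and modulus) by g = 2: 30·t ≡ -4 (mod 7).
    Reduce coefficients mod 7: 2·t ≡ 3 (mod 7).
    The inverse of 2 mod 7 is 4 (since 2·4 = 8 = 1·7 + 1), so t ≡ 4·3 = 12 ≡ 5 (mod 7).
    Then x = 17 + 60·5 = 317, valid modulo lcm(60, 14) = 420: x ≡ 317 (mod 420).
Verify: 317 mod 4 = 1, 317 mod 15 = 2, 317 mod 14 = 9.

x ≡ 317 (mod 420).


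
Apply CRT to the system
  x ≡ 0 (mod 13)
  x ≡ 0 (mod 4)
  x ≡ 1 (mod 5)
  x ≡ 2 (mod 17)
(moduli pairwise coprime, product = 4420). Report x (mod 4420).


Product of moduli M = 13 · 4 · 5 · 17 = 4420.
Merge one congruence at a time:
  Start: x ≡ 0 (mod 13).
  Combine with x ≡ 0 (mod 4); new modulus lcm = 52.
    Write x = 0 + 13·t and substitute into x ≡ 0 (mod 4): 13·t ≡ 0 − 0 = 0 (mod 4).
    Reduce coefficients mod 4: 1·t ≡ 0 (mod 4).
    So t ≡ 0 (mod 4).
    Then x = 0 + 13·0 = 0, valid modulo lcm(13, 4) = 52: x ≡ 0 (mod 52).
  Combine with x ≡ 1 (mod 5); new modulus lcm = 260.
    Write x = 0 + 52·t and substitute into x ≡ 1 (mod 5): 52·t ≡ 1 − 0 = 1 (mod 5).
    Reduce coefficients mod 5: 2·t ≡ 1 (mod 5).
    The inverse of 2 mod 5 is 3 (since 2·3 = 6 = 1·5 + 1), so t ≡ 3·1 = 3 ≡ 3 (mod 5).
    Then x = 0 + 52·3 = 156, valid modulo lcm(52, 5) = 260: x ≡ 156 (mod 260).
  Combine with x ≡ 2 (mod 17); new modulus lcm = 4420.
    Write x = 156 + 260·t and substitute into x ≡ 2 (mod 17): 260·t ≡ 2 − 156 = -154 (mod 17).
    Reduce coefficients mod 17: 5·t ≡ 16 (mod 17).
    The inverse of 5 mod 17 is 7 (since 5·7 = 35 = 2·17 + 1), so t ≡ 7·16 = 112 ≡ 10 (mod 17).
    Then x = 156 + 260·10 = 2756, valid modulo lcm(260, 17) = 4420: x ≡ 2756 (mod 4420).
Verify against each original: 2756 mod 13 = 0, 2756 mod 4 = 0, 2756 mod 5 = 1, 2756 mod 17 = 2.

x ≡ 2756 (mod 4420).


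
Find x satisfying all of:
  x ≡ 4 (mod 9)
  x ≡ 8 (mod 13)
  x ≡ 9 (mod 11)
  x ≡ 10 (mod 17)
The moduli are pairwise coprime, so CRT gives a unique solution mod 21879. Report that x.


Product of moduli M = 9 · 13 · 11 · 17 = 21879.
Merge one congruence at a time:
  Start: x ≡ 4 (mod 9).
  Combine with x ≡ 8 (mod 13); new modulus lcm = 117.
    Write x = 4 + 9·t and substitute into x ≡ 8 (mod 13): 9·t ≡ 8 − 4 = 4 (mod 13).
    The inverse of 9 mod 13 is 3 (since 9·3 = 27 = 2·13 + 1), so t ≡ 3·4 = 12 ≡ 12 (mod 13).
    Then x = 4 + 9·12 = 112, valid modulo lcm(9, 13) = 117: x ≡ 112 (mod 117).
  Combine with x ≡ 9 (mod 11); new modulus lcm = 1287.
    Write x = 112 + 117·t and substitute into x ≡ 9 (mod 11): 117·t ≡ 9 − 112 = -103 (mod 11).
    Reduce coefficients mod 11: 7·t ≡ 7 (mod 11).
    The inverse of 7 mod 11 is 8 (since 7·8 = 56 = 5·11 + 1), so t ≡ 8·7 = 56 ≡ 1 (mod 11).
    Then x = 112 + 117·1 = 229, valid modulo lcm(117, 11) = 1287: x ≡ 229 (mod 1287).
  Combine with x ≡ 10 (mod 17); new modulus lcm = 21879.
    Write x = 229 + 1287·t and substitute into x ≡ 10 (mod 17): 1287·t ≡ 10 − 229 = -219 (mod 17).
    Reduce coefficients mod 17: 12·t ≡ 2 (mod 17).
    The inverse of 12 mod 17 is 10 (since 12·10 = 120 = 7·17 + 1), so t ≡ 10·2 = 20 ≡ 3 (mod 17).
    Then x = 229 + 1287·3 = 4090, valid modulo lcm(1287, 17) = 21879: x ≡ 4090 (mod 21879).
Verify against each original: 4090 mod 9 = 4, 4090 mod 13 = 8, 4090 mod 11 = 9, 4090 mod 17 = 10.

x ≡ 4090 (mod 21879).


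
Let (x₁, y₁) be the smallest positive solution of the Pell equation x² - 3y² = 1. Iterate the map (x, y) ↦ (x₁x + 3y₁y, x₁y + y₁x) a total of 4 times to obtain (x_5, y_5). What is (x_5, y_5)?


Step 1: Find the fundamental solution (x₁, y₁) of x² - 3y² = 1.
  Expand √3 as a continued fraction. a₀ = ⌊√3⌋ = 1; iterate m_{k+1} = d_k·a_k − m_k, d_{k+1} = (3 − m_{k+1}²)/d_k, a_{k+1} = ⌊(a₀ + m_{k+1})/d_{k+1}⌋ (starting m₀ = 0, d₀ = 1), with convergents p_k = a_k·p_{k-1} + p_{k-2}, q_k = a_k·q_{k-1} + q_{k-2} (p₋₁ = 1, q₋₁ = 0):
  k = 0: a₀ = 1; p₀/q₀ = 1/1; p₀² − 3·q₀² = 1 − 3 = -2.
  k = 1: m = 1, d = 2, a = ⌊(1 + 1)/2⌋ = 1; p/q = (1·1 + 1)/(1·1 + 0) = 2/1; p² − 3·q² = 4 − 3 = 1.
  The first convergent with p² − 3·q² = 1 gives the fundamental solution (x₁, y₁) = (2, 1).
Step 2: Apply the recurrence (x_{n+1}, y_{n+1}) = (x₁x_n + 3y₁y_n, x₁y_n + y₁x_n) repeatedly.
  From (x_1, y_1) = (2, 1): x_2 = 2·2 + 3·1·1 = 7; y_2 = 2·1 + 1·2 = 4.
  From (x_2, y_2) = (7, 4): x_3 = 2·7 + 3·1·4 = 26; y_3 = 2·4 + 1·7 = 15.
  From (x_3, y_3) = (26, 15): x_4 = 2·26 + 3·1·15 = 97; y_4 = 2·15 + 1·26 = 56.
  From (x_4, y_4) = (97, 56): x_5 = 2·97 + 3·1·56 = 362; y_5 = 2·56 + 1·97 = 209.
Step 3: Verify x_5² - 3·y_5² = 131044 - 131043 = 1 (should be 1). ✓

(x_1, y_1) = (2, 1); (x_5, y_5) = (362, 209).


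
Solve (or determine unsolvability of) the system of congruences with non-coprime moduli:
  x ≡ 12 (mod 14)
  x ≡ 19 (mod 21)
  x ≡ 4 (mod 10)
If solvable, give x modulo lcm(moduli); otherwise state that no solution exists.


Moduli 14, 21, 10 are not pairwise coprime, so CRT works modulo lcm(m_i) when all pairwise compatibility conditions hold.
Pairwise compatibility: gcd(m_i, m_j) must divide a_i - a_j for every pair.
Merge one congruence at a time:
  Start: x ≡ 12 (mod 14).
  Combine with x ≡ 19 (mod 21): gcd(14, 21) = 7; 19 - 12 = 7, which IS divisible by 7, so compatible.
    Write x = 12 + 14·t and substitute into x ≡ 19 (mod 21): 14·t ≡ 19 − 12 = 7 (mod 21).
    Divide the congruence (and modulus) by g = 7: 2·t ≡ 1 (mod 3).
    The inverse of 2 mod 3 is 2 (since 2·2 = 4 = 1·3 + 1), so t ≡ 2·1 = 2 ≡ 2 (mod 3).
    Then x = 12 + 14·2 = 40, valid modulo lcm(14, 21) = 42: x ≡ 40 (mod 42).
  Combine with x ≡ 4 (mod 10): gcd(42, 10) = 2; 4 - 40 = -36, which IS divisible by 2, so compatible.
    Write x = 40 + 42·t and substitute into x ≡ 4 (mod 10): 42·t ≡ 4 − 40 = -36 (mod 10).
    Divide the congruence (and modulus) by g = 2: 21·t ≡ -18 (mod 5).
    Reduce coefficients mod 5: 1·t ≡ 2 (mod 5).
    So t ≡ 2 (mod 5).
    Then x = 40 + 42·2 = 124, valid modulo lcm(42, 10) = 210: x ≡ 124 (mod 210).
Verify: 124 mod 14 = 12, 124 mod 21 = 19, 124 mod 10 = 4.

x ≡ 124 (mod 210).


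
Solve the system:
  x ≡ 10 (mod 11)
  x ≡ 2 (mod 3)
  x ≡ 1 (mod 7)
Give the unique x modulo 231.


Moduli 11, 3, 7 are pairwise coprime; by CRT there is a unique solution modulo M = 11 · 3 · 7 = 231.
Solve pairwise, accumulating the modulus:
  Start with x ≡ 10 (mod 11).
  Combine with x ≡ 2 (mod 3): since gcd(11, 3) = 1, we get a unique residue mod 33.
    Write x = 10 + 11·t and substitute into x ≡ 2 (mod 3): 11·t ≡ 2 − 10 = -8 (mod 3).
    Reduce coefficients mod 3: 2·t ≡ 1 (mod 3).
    The inverse of 2 mod 3 is 2 (since 2·2 = 4 = 1·3 + 1), so t ≡ 2·1 = 2 ≡ 2 (mod 3).
    Then x = 10 + 11·2 = 32, valid modulo lcm(11, 3) = 33: x ≡ 32 (mod 33).
  Combine with x ≡ 1 (mod 7): since gcd(33, 7) = 1, we get a unique residue mod 231.
    Write x = 32 + 33·t and substitute into x ≡ 1 (mod 7): 33·t ≡ 1 − 32 = -31 (mod 7).
    Reduce coefficients mod 7: 5·t ≡ 4 (mod 7).
    The inverse of 5 mod 7 is 3 (since 5·3 = 15 = 2·7 + 1), so t ≡ 3·4 = 12 ≡ 5 (mod 7).
    Then x = 32 + 33·5 = 197, valid modulo lcm(33, 7) = 231: x ≡ 197 (mod 231).
Verify: 197 mod 11 = 10 ✓, 197 mod 3 = 2 ✓, 197 mod 7 = 1 ✓.

x ≡ 197 (mod 231).


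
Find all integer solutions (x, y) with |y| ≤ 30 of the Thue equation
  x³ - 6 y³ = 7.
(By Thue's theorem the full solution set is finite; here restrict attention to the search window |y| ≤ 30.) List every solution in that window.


The equation is x³ - 6y³ = 7. For fixed y, x³ = 6·y³ + 7, so a solution requires the RHS to be a perfect cube.
Strategy: iterate y from -30 to 30, compute RHS = 6·y³ + 7, and check whether it is a (positive or negative) perfect cube.
Check small values of y:
  y = 0: RHS = 7 is not a perfect cube.
  y = 1: RHS = 13 is not a perfect cube.
  y = -1: RHS = 1 = (1)³ ⇒ x = 1 works.
  y = 2: RHS = 55 is not a perfect cube.
  y = -2: RHS = -41 is not a perfect cube.
  y = 3: RHS = 169 is not a perfect cube.
  y = -3: RHS = -155 is not a perfect cube.
Continuing the search up to |y| = 30 finds no further solutions beyond those listed.
Collected solutions: (1, -1).

Solutions (with |y| ≤ 30): (1, -1).


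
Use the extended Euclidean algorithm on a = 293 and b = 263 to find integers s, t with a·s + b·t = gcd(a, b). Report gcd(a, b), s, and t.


Euclidean algorithm on (293, 263) — divide until remainder is 0:
  293 = 1 · 263 + 30
  263 = 8 · 30 + 23
  30 = 1 · 23 + 7
  23 = 3 · 7 + 2
  7 = 3 · 2 + 1
  2 = 2 · 1 + 0
gcd(293, 263) = 1.
Track Bezout coefficients alongside the remainders: start with r₀ = 293 = a·1 + b·0 (s = 1, t = 0) and r₁ = 263 = a·0 + b·1 (s = 0, t = 1); each new remainder r_{k+1} = r_{k-1} − q_k·r_k inherits s_{k+1} = s_{k-1} − q_k·s_k, t_{k+1} = t_{k-1} − q_k·t_k, so r_k = a·s_k + b·t_k at every step:
  q = 1: r = 30, s = 1 − 1·0 = 1, t = 0 − 1·1 = -1  (check: 293·1 + 263·(-1) = 30)
  q = 8: r = 23, s = 0 − 8·1 = -8, t = 1 − 8·(-1) = 9  (check: 293·(-8) + 263·9 = 23)
  q = 1: r = 7, s = 1 − 1·(-8) = 9, t = -1 − 1·9 = -10  (check: 293·9 + 263·(-10) = 7)
  q = 3: r = 2, s = -8 − 3·9 = -35, t = 9 − 3·(-10) = 39  (check: 293·(-35) + 263·39 = 2)
  q = 3: r = 1, s = 9 − 3·(-35) = 114, t = -10 − 3·39 = -127  (check: 293·114 + 263·(-127) = 1)
The row with r = 1 (the gcd) gives the Bezout coefficients s = 114, t = -127.
Result: 293 · (114) + 263 · (-127) = 1.

gcd(293, 263) = 1; s = 114, t = -127 (check: 293·114 + 263·(-127) = 1).


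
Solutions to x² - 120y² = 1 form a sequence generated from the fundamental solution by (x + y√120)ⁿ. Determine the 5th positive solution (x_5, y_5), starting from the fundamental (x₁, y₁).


Step 1: Find the fundamental solution (x₁, y₁) of x² - 120y² = 1.
  Expand √120 as a continued fraction. a₀ = ⌊√120⌋ = 10; iterate m_{k+1} = d_k·a_k − m_k, d_{k+1} = (120 − m_{k+1}²)/d_k, a_{k+1} = ⌊(a₀ + m_{k+1})/d_{k+1}⌋ (starting m₀ = 0, d₀ = 1), with convergents p_k = a_k·p_{k-1} + p_{k-2}, q_k = a_k·q_{k-1} + q_{k-2} (p₋₁ = 1, q₋₁ = 0):
  k = 0: a₀ = 10; p₀/q₀ = 10/1; p₀² − 120·q₀² = 100 − 120 = -20.
  k = 1: m = 10, d = 20, a = ⌊(10 + 10)/20⌋ = 1; p/q = (1·10 + 1)/(1·1 + 0) = 11/1; p² − 120·q² = 121 − 120 = 1.
  The first convergent with p² − 120·q² = 1 gives the fundamental solution (x₁, y₁) = (11, 1).
Step 2: Apply the recurrence (x_{n+1}, y_{n+1}) = (x₁x_n + 120y₁y_n, x₁y_n + y₁x_n) repeatedly.
  From (x_1, y_1) = (11, 1): x_2 = 11·11 + 120·1·1 = 241; y_2 = 11·1 + 1·11 = 22.
  From (x_2, y_2) = (241, 22): x_3 = 11·241 + 120·1·22 = 5291; y_3 = 11·22 + 1·241 = 483.
  From (x_3, y_3) = (5291, 483): x_4 = 11·5291 + 120·1·483 = 116161; y_4 = 11·483 + 1·5291 = 10604.
  From (x_4, y_4) = (116161, 10604): x_5 = 11·116161 + 120·1·10604 = 2550251; y_5 = 11·10604 + 1·116161 = 232805.
Step 3: Verify x_5² - 120·y_5² = 6503780163001 - 6503780163000 = 1 (should be 1). ✓

(x_1, y_1) = (11, 1); (x_5, y_5) = (2550251, 232805).


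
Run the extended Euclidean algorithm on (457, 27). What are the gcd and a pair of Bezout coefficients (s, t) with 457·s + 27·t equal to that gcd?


Euclidean algorithm on (457, 27) — divide until remainder is 0:
  457 = 16 · 27 + 25
  27 = 1 · 25 + 2
  25 = 12 · 2 + 1
  2 = 2 · 1 + 0
gcd(457, 27) = 1.
Track Bezout coefficients alongside the remainders: start with r₀ = 457 = a·1 + b·0 (s = 1, t = 0) and r₁ = 27 = a·0 + b·1 (s = 0, t = 1); each new remainder r_{k+1} = r_{k-1} − q_k·r_k inherits s_{k+1} = s_{k-1} − q_k·s_k, t_{k+1} = t_{k-1} − q_k·t_k, so r_k = a·s_k + b·t_k at every step:
  q = 16: r = 25, s = 1 − 16·0 = 1, t = 0 − 16·1 = -16  (check: 457·1 + 27·(-16) = 25)
  q = 1: r = 2, s = 0 − 1·1 = -1, t = 1 − 1·(-16) = 17  (check: 457·(-1) + 27·17 = 2)
  q = 12: r = 1, s = 1 − 12·(-1) = 13, t = -16 − 12·17 = -220  (check: 457·13 + 27·(-220) = 1)
The row with r = 1 (the gcd) gives the Bezout coefficients s = 13, t = -220.
Result: 457 · (13) + 27 · (-220) = 1.

gcd(457, 27) = 1; s = 13, t = -220 (check: 457·13 + 27·(-220) = 1).


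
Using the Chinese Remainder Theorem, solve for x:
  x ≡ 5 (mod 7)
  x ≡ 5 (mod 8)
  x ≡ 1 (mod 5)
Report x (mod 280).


Moduli 7, 8, 5 are pairwise coprime; by CRT there is a unique solution modulo M = 7 · 8 · 5 = 280.
Solve pairwise, accumulating the modulus:
  Start with x ≡ 5 (mod 7).
  Combine with x ≡ 5 (mod 8): since gcd(7, 8) = 1, we get a unique residue mod 56.
    Write x = 5 + 7·t and substitute into x ≡ 5 (mod 8): 7·t ≡ 5 − 5 = 0 (mod 8).
    The inverse of 7 mod 8 is 7 (since 7·7 = 49 = 6·8 + 1), so t ≡ 7·0 = 0 ≡ 0 (mod 8).
    Then x = 5 + 7·0 = 5, valid modulo lcm(7, 8) = 56: x ≡ 5 (mod 56).
  Combine with x ≡ 1 (mod 5): since gcd(56, 5) = 1, we get a unique residue mod 280.
    Write x = 5 + 56·t and substitute into x ≡ 1 (mod 5): 56·t ≡ 1 − 5 = -4 (mod 5).
    Reduce coefficients mod 5: 1·t ≡ 1 (mod 5).
    So t ≡ 1 (mod 5).
    Then x = 5 + 56·1 = 61, valid modulo lcm(56, 5) = 280: x ≡ 61 (mod 280).
Verify: 61 mod 7 = 5 ✓, 61 mod 8 = 5 ✓, 61 mod 5 = 1 ✓.

x ≡ 61 (mod 280).


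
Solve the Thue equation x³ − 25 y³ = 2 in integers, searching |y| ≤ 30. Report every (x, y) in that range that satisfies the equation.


The equation is x³ - 25y³ = 2. For fixed y, x³ = 25·y³ + 2, so a solution requires the RHS to be a perfect cube.
Strategy: iterate y from -30 to 30, compute RHS = 25·y³ + 2, and check whether it is a (positive or negative) perfect cube.
Check small values of y:
  y = 0: RHS = 2 is not a perfect cube.
  y = 1: RHS = 27 = (3)³ ⇒ x = 3 works.
  y = -1: RHS = -23 is not a perfect cube.
  y = 2: RHS = 202 is not a perfect cube.
  y = -2: RHS = -198 is not a perfect cube.
  y = 3: RHS = 677 is not a perfect cube.
  y = -3: RHS = -673 is not a perfect cube.
Continuing the search up to |y| = 30 finds no further solutions beyond those listed.
Collected solutions: (3, 1).

Solutions (with |y| ≤ 30): (3, 1).


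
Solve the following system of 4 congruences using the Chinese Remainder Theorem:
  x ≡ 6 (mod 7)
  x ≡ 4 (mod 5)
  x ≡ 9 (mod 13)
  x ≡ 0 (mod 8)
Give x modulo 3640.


Product of moduli M = 7 · 5 · 13 · 8 = 3640.
Merge one congruence at a time:
  Start: x ≡ 6 (mod 7).
  Combine with x ≡ 4 (mod 5); new modulus lcm = 35.
    Write x = 6 + 7·t and substitute into x ≡ 4 (mod 5): 7·t ≡ 4 − 6 = -2 (mod 5).
    Reduce coefficients mod 5: 2·t ≡ 3 (mod 5).
    The inverse of 2 mod 5 is 3 (since 2·3 = 6 = 1·5 + 1), so t ≡ 3·3 = 9 ≡ 4 (mod 5).
    Then x = 6 + 7·4 = 34, valid modulo lcm(7, 5) = 35: x ≡ 34 (mod 35).
  Combine with x ≡ 9 (mod 13); new modulus lcm = 455.
    Write x = 34 + 35·t and substitute into x ≡ 9 (mod 13): 35·t ≡ 9 − 34 = -25 (mod 13).
    Reduce coefficients mod 13: 9·t ≡ 1 (mod 13).
    The inverse of 9 mod 13 is 3 (since 9·3 = 27 = 2·13 + 1), so t ≡ 3·1 = 3 ≡ 3 (mod 13).
    Then x = 34 + 35·3 = 139, valid modulo lcm(35, 13) = 455: x ≡ 139 (mod 455).
  Combine with x ≡ 0 (mod 8); new modulus lcm = 3640.
    Write x = 139 + 455·t and substitute into x ≡ 0 (mod 8): 455·t ≡ 0 − 139 = -139 (mod 8).
    Reduce coefficients mod 8: 7·t ≡ 5 (mod 8).
    The inverse of 7 mod 8 is 7 (since 7·7 = 49 = 6·8 + 1), so t ≡ 7·5 = 35 ≡ 3 (mod 8).
    Then x = 139 + 455·3 = 1504, valid modulo lcm(455, 8) = 3640: x ≡ 1504 (mod 3640).
Verify against each original: 1504 mod 7 = 6, 1504 mod 5 = 4, 1504 mod 13 = 9, 1504 mod 8 = 0.

x ≡ 1504 (mod 3640).


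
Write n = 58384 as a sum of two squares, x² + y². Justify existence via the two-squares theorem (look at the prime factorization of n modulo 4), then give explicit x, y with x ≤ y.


Step 1: Factor n = 58384 = 2^4 · 41 · 89.
Step 2: Check the mod-4 condition on each prime factor: 2 = 2 (special); 41 ≡ 1 (mod 4), exponent 1; 89 ≡ 1 (mod 4), exponent 1.
All primes ≡ 3 (mod 4) appear to even exponent (or don't appear), so by the two-squares theorem n IS expressible as a sum of two squares.
Step 3: Build a representation. Group n = k² · m with k = 4 and m = 41 · 89 = 3649 (a product of primes ≡ 1 (mod 4)); a representation of m scales to one of n via (k·x)² + (k·y)² = k²(x² + y²). Each prime p ≡ 1 (mod 4) is itself a sum of two squares; find a² by testing p − a² for a perfect square:
  41: 41 − 1² = 40, 41 − 2² = 37, 41 − 3² = 32, 41 − 4² = 25 = 5² ⇒ 41 = 4² + 5².
  89: 89 − 1² = 88, 89 − 2² = 85, 89 − 3² = 80, 89 − 4² = 73, 89 − 5² = 64 = 8² ⇒ 89 = 5² + 8².
  Combine using the Brahmagupta–Fibonacci identity (a² + b²)(c² + d²) = (ac − bd)² + (ad + bc)² = (ac + bd)² + (ad − bc)²:
  41 · 89 = 3649: from (4² + 5²)(5² + 8²), take (4·5 − 5·8, 4·8 + 5·5) = (20 − 40, 32 + 25) = (-20, 57); dropping signs (only squares matter) gives (20, 57); check 20² + 57² = 400 + 3249 = 3649 ✓.
  Scale by k = 4: (4·20, 4·57) = (80, 228).
Step 4: Order so x ≤ y and verify: 80² + 228² = 6400 + 51984 = 58384 = n. ✓

n = 58384 = 80² + 228² (one valid representation with x ≤ y).


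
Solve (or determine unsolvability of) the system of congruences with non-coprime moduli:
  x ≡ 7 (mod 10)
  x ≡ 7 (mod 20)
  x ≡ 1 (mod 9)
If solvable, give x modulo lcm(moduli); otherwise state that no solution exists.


Moduli 10, 20, 9 are not pairwise coprime, so CRT works modulo lcm(m_i) when all pairwise compatibility conditions hold.
Pairwise compatibility: gcd(m_i, m_j) must divide a_i - a_j for every pair.
Merge one congruence at a time:
  Start: x ≡ 7 (mod 10).
  Combine with x ≡ 7 (mod 20): gcd(10, 20) = 10; 7 - 7 = 0, which IS divisible by 10, so compatible.
    Write x = 7 + 10·t and substitute into x ≡ 7 (mod 20): 10·t ≡ 7 − 7 = 0 (mod 20).
    Divide the congruence (and modulus) by g = 10: 1·t ≡ 0 (mod 2).
    So t ≡ 0 (mod 2).
    Then x = 7 + 10·0 = 7, valid modulo lcm(10, 20) = 20: x ≡ 7 (mod 20).
  Combine with x ≡ 1 (mod 9): gcd(20, 9) = 1; 1 - 7 = -6, which IS divisible by 1, so compatible.
    Write x = 7 + 20·t and substitute into x ≡ 1 (mod 9): 20·t ≡ 1 − 7 = -6 (mod 9).
    Reduce coefficients mod 9: 2·t ≡ 3 (mod 9).
    The inverse of 2 mod 9 is 5 (since 2·5 = 10 = 1·9 + 1), so t ≡ 5·3 = 15 ≡ 6 (mod 9).
    Then x = 7 + 20·6 = 127, valid modulo lcm(20, 9) = 180: x ≡ 127 (mod 180).
Verify: 127 mod 10 = 7, 127 mod 20 = 7, 127 mod 9 = 1.

x ≡ 127 (mod 180).


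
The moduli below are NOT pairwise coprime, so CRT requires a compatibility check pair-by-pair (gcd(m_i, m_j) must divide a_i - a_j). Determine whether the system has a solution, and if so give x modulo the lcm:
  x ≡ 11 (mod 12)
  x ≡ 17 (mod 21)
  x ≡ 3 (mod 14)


Moduli 12, 21, 14 are not pairwise coprime, so CRT works modulo lcm(m_i) when all pairwise compatibility conditions hold.
Pairwise compatibility: gcd(m_i, m_j) must divide a_i - a_j for every pair.
Merge one congruence at a time:
  Start: x ≡ 11 (mod 12).
  Combine with x ≡ 17 (mod 21): gcd(12, 21) = 3; 17 - 11 = 6, which IS divisible by 3, so compatible.
    Write x = 11 + 12·t and substitute into x ≡ 17 (mod 21): 12·t ≡ 17 − 11 = 6 (mod 21).
    Divide the congruence (and modulus) by g = 3: 4·t ≡ 2 (mod 7).
    The inverse of 4 mod 7 is 2 (since 4·2 = 8 = 1·7 + 1), so t ≡ 2·2 = 4 ≡ 4 (mod 7).
    Then x = 11 + 12·4 = 59, valid modulo lcm(12, 21) = 84: x ≡ 59 (mod 84).
  Combine with x ≡ 3 (mod 14): gcd(84, 14) = 14; 3 - 59 = -56, which IS divisible by 14, so compatible.
    Write x = 59 + 84·t and substitute into x ≡ 3 (mod 14): 84·t ≡ 3 − 59 = -56 (mod 14).
    Divide the congruence (and modulus) by g = 14: 6·t ≡ -4 (mod 1).
    Modulo 1 every t works; take t = 0.
    Then x = 59 + 84·0 = 59, valid modulo lcm(84, 14) = 84: x ≡ 59 (mod 84).
Verify: 59 mod 12 = 11, 59 mod 21 = 17, 59 mod 14 = 3.

x ≡ 59 (mod 84).


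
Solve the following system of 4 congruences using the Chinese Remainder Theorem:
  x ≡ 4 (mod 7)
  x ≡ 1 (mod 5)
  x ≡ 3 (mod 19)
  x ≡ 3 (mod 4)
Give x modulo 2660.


Product of moduli M = 7 · 5 · 19 · 4 = 2660.
Merge one congruence at a time:
  Start: x ≡ 4 (mod 7).
  Combine with x ≡ 1 (mod 5); new modulus lcm = 35.
    Write x = 4 + 7·t and substitute into x ≡ 1 (mod 5): 7·t ≡ 1 − 4 = -3 (mod 5).
    Reduce coefficients mod 5: 2·t ≡ 2 (mod 5).
    The inverse of 2 mod 5 is 3 (since 2·3 = 6 = 1·5 + 1), so t ≡ 3·2 = 6 ≡ 1 (mod 5).
    Then x = 4 + 7·1 = 11, valid modulo lcm(7, 5) = 35: x ≡ 11 (mod 35).
  Combine with x ≡ 3 (mod 19); new modulus lcm = 665.
    Write x = 11 + 35·t and substitute into x ≡ 3 (mod 19): 35·t ≡ 3 − 11 = -8 (mod 19).
    Reduce coefficients mod 19: 16·t ≡ 11 (mod 19).
    The inverse of 16 mod 19 is 6 (since 16·6 = 96 = 5·19 + 1), so t ≡ 6·11 = 66 ≡ 9 (mod 19).
    Then x = 11 + 35·9 = 326, valid modulo lcm(35, 19) = 665: x ≡ 326 (mod 665).
  Combine with x ≡ 3 (mod 4); new modulus lcm = 2660.
    Write x = 326 + 665·t and substitute into x ≡ 3 (mod 4): 665·t ≡ 3 − 326 = -323 (mod 4).
    Reduce coefficients mod 4: 1·t ≡ 1 (mod 4).
    So t ≡ 1 (mod 4).
    Then x = 326 + 665·1 = 991, valid modulo lcm(665, 4) = 2660: x ≡ 991 (mod 2660).
Verify against each original: 991 mod 7 = 4, 991 mod 5 = 1, 991 mod 19 = 3, 991 mod 4 = 3.

x ≡ 991 (mod 2660).


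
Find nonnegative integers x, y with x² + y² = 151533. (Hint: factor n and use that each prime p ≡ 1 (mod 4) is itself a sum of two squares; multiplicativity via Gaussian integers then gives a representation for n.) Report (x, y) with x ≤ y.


Step 1: Factor n = 151533 = 3^2 · 113 · 149.
Step 2: Check the mod-4 condition on each prime factor: 3 ≡ 3 (mod 4), exponent 2 (must be even); 113 ≡ 1 (mod 4), exponent 1; 149 ≡ 1 (mod 4), exponent 1.
All primes ≡ 3 (mod 4) appear to even exponent (or don't appear), so by the two-squares theorem n IS expressible as a sum of two squares.
Step 3: Build a representation. Group n = k² · m with k = 3 and m = 113 · 149 = 16837 (a product of primes ≡ 1 (mod 4)); a representation of m scales to one of n via (k·x)² + (k·y)² = k²(x² + y²). Each prime p ≡ 1 (mod 4) is itself a sum of two squares; find a² by testing p − a² for a perfect square:
  113: 113 − 1² = 112, 113 − 2² = 109, 113 − 3² = 104, 113 − 4² = 97, 113 − 5² = 88, 113 − 6² = 77, 113 − 7² = 64 = 8² ⇒ 113 = 7² + 8².
  149: 149 − 1² = 148, 149 − 2² = 145, 149 − 3² = 140, 149 − 4² = 133, 149 − 5² = 124, 149 − 6² = 113, 149 − 7² = 100 = 10² ⇒ 149 = 7² + 10².
  Combine using the Brahmagupta–Fibonacci identity (a² + b²)(c² + d²) = (ac − bd)² + (ad + bc)² = (ac + bd)² + (ad − bc)²:
  113 · 149 = 16837: from (7² + 8²)(7² + 10²), take (7·7 − 8·10, 7·10 + 8·7) = (49 − 80, 70 + 56) = (-31, 126); dropping signs (only squares matter) gives (31, 126); check 31² + 126² = 961 + 15876 = 16837 ✓.
  Scale by k = 3: (3·31, 3·126) = (93, 378).
Step 4: Order so x ≤ y and verify: 93² + 378² = 8649 + 142884 = 151533 = n. ✓

n = 151533 = 93² + 378² (one valid representation with x ≤ y).


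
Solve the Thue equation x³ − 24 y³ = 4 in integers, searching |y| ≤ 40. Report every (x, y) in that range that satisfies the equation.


The equation is x³ - 24y³ = 4. For fixed y, x³ = 24·y³ + 4, so a solution requires the RHS to be a perfect cube.
Strategy: iterate y from -40 to 40, compute RHS = 24·y³ + 4, and check whether it is a (positive or negative) perfect cube.
Check small values of y:
  y = 0: RHS = 4 is not a perfect cube.
  y = 1: RHS = 28 is not a perfect cube.
  y = -1: RHS = -20 is not a perfect cube.
  y = 2: RHS = 196 is not a perfect cube.
  y = -2: RHS = -188 is not a perfect cube.
  y = 3: RHS = 652 is not a perfect cube.
  y = -3: RHS = -644 is not a perfect cube.
Continuing the search up to |y| = 40 finds no solutions either.
No (x, y) in the scanned range satisfies the equation.

No integer solutions with |y| ≤ 40.


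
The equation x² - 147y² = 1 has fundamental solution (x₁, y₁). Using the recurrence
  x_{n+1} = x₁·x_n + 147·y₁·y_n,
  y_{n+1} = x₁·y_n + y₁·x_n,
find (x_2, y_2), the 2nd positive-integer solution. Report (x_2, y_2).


Step 1: Find the fundamental solution (x₁, y₁) of x² - 147y² = 1.
  Expand √147 as a continued fraction. a₀ = ⌊√147⌋ = 12; iterate m_{k+1} = d_k·a_k − m_k, d_{k+1} = (147 − m_{k+1}²)/d_k, a_{k+1} = ⌊(a₀ + m_{k+1})/d_{k+1}⌋ (starting m₀ = 0, d₀ = 1), with convergents p_k = a_k·p_{k-1} + p_{k-2}, q_k = a_k·q_{k-1} + q_{k-2} (p₋₁ = 1, q₋₁ = 0):
  k = 0: a₀ = 12; p₀/q₀ = 12/1; p₀² − 147·q₀² = 144 − 147 = -3.
  k = 1: m = 12, d = 3, a = ⌊(12 + 12)/3⌋ = 8; p/q = (8·12 + 1)/(8·1 + 0) = 97/8; p² − 147·q² = 9409 − 9408 = 1.
  The first convergent with p² − 147·q² = 1 gives the fundamental solution (x₁, y₁) = (97, 8).
Step 2: Apply the recurrence (x_{n+1}, y_{n+1}) = (x₁x_n + 147y₁y_n, x₁y_n + y₁x_n) repeatedly.
  From (x_1, y_1) = (97, 8): x_2 = 97·97 + 147·8·8 = 18817; y_2 = 97·8 + 8·97 = 1552.
Step 3: Verify x_2² - 147·y_2² = 354079489 - 354079488 = 1 (should be 1). ✓

(x_1, y_1) = (97, 8); (x_2, y_2) = (18817, 1552).


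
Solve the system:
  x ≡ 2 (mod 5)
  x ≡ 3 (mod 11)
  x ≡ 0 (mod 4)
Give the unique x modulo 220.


Moduli 5, 11, 4 are pairwise coprime; by CRT there is a unique solution modulo M = 5 · 11 · 4 = 220.
Solve pairwise, accumulating the modulus:
  Start with x ≡ 2 (mod 5).
  Combine with x ≡ 3 (mod 11): since gcd(5, 11) = 1, we get a unique residue mod 55.
    Write x = 2 + 5·t and substitute into x ≡ 3 (mod 11): 5·t ≡ 3 − 2 = 1 (mod 11).
    The inverse of 5 mod 11 is 9 (since 5·9 = 45 = 4·11 + 1), so t ≡ 9·1 = 9 ≡ 9 (mod 11).
    Then x = 2 + 5·9 = 47, valid modulo lcm(5, 11) = 55: x ≡ 47 (mod 55).
  Combine with x ≡ 0 (mod 4): since gcd(55, 4) = 1, we get a unique residue mod 220.
    Write x = 47 + 55·t and substitute into x ≡ 0 (mod 4): 55·t ≡ 0 − 47 = -47 (mod 4).
    Reduce coefficients mod 4: 3·t ≡ 1 (mod 4).
    The inverse of 3 mod 4 is 3 (since 3·3 = 9 = 2·4 + 1), so t ≡ 3·1 = 3 ≡ 3 (mod 4).
    Then x = 47 + 55·3 = 212, valid modulo lcm(55, 4) = 220: x ≡ 212 (mod 220).
Verify: 212 mod 5 = 2 ✓, 212 mod 11 = 3 ✓, 212 mod 4 = 0 ✓.

x ≡ 212 (mod 220).


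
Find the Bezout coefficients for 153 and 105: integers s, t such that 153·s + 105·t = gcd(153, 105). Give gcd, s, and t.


Euclidean algorithm on (153, 105) — divide until remainder is 0:
  153 = 1 · 105 + 48
  105 = 2 · 48 + 9
  48 = 5 · 9 + 3
  9 = 3 · 3 + 0
gcd(153, 105) = 3.
Track Bezout coefficients alongside the remainders: start with r₀ = 153 = a·1 + b·0 (s = 1, t = 0) and r₁ = 105 = a·0 + b·1 (s = 0, t = 1); each new remainder r_{k+1} = r_{k-1} − q_k·r_k inherits s_{k+1} = s_{k-1} − q_k·s_k, t_{k+1} = t_{k-1} − q_k·t_k, so r_k = a·s_k + b·t_k at every step:
  q = 1: r = 48, s = 1 − 1·0 = 1, t = 0 − 1·1 = -1  (check: 153·1 + 105·(-1) = 48)
  q = 2: r = 9, s = 0 − 2·1 = -2, t = 1 − 2·(-1) = 3  (check: 153·(-2) + 105·3 = 9)
  q = 5: r = 3, s = 1 − 5·(-2) = 11, t = -1 − 5·3 = -16  (check: 153·11 + 105·(-16) = 3)
The row with r = 3 (the gcd) gives the Bezout coefficients s = 11, t = -16.
Result: 153 · (11) + 105 · (-16) = 3.

gcd(153, 105) = 3; s = 11, t = -16 (check: 153·11 + 105·(-16) = 3).


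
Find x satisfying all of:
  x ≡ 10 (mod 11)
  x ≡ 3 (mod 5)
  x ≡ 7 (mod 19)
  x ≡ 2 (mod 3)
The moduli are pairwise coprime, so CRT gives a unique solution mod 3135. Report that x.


Product of moduli M = 11 · 5 · 19 · 3 = 3135.
Merge one congruence at a time:
  Start: x ≡ 10 (mod 11).
  Combine with x ≡ 3 (mod 5); new modulus lcm = 55.
    Write x = 10 + 11·t and substitute into x ≡ 3 (mod 5): 11·t ≡ 3 − 10 = -7 (mod 5).
    Reduce coefficients mod 5: 1·t ≡ 3 (mod 5).
    So t ≡ 3 (mod 5).
    Then x = 10 + 11·3 = 43, valid modulo lcm(11, 5) = 55: x ≡ 43 (mod 55).
  Combine with x ≡ 7 (mod 19); new modulus lcm = 1045.
    Write x = 43 + 55·t and substitute into x ≡ 7 (mod 19): 55·t ≡ 7 − 43 = -36 (mod 19).
    Reduce coefficients mod 19: 17·t ≡ 2 (mod 19).
    The inverse of 17 mod 19 is 9 (since 17·9 = 153 = 8·19 + 1), so t ≡ 9·2 = 18 ≡ 18 (mod 19).
    Then x = 43 + 55·18 = 1033, valid modulo lcm(55, 19) = 1045: x ≡ 1033 (mod 1045).
  Combine with x ≡ 2 (mod 3); new modulus lcm = 3135.
    Write x = 1033 + 1045·t and substitute into x ≡ 2 (mod 3): 1045·t ≡ 2 − 1033 = -1031 (mod 3).
    Reduce coefficients mod 3: 1·t ≡ 1 (mod 3).
    So t ≡ 1 (mod 3).
    Then x = 1033 + 1045·1 = 2078, valid modulo lcm(1045, 3) = 3135: x ≡ 2078 (mod 3135).
Verify against each original: 2078 mod 11 = 10, 2078 mod 5 = 3, 2078 mod 19 = 7, 2078 mod 3 = 2.

x ≡ 2078 (mod 3135).


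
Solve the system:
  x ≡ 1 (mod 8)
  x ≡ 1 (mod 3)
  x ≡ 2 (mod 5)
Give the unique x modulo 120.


Moduli 8, 3, 5 are pairwise coprime; by CRT there is a unique solution modulo M = 8 · 3 · 5 = 120.
Solve pairwise, accumulating the modulus:
  Start with x ≡ 1 (mod 8).
  Combine with x ≡ 1 (mod 3): since gcd(8, 3) = 1, we get a unique residue mod 24.
    Write x = 1 + 8·t and substitute into x ≡ 1 (mod 3): 8·t ≡ 1 − 1 = 0 (mod 3).
    Reduce coefficients mod 3: 2·t ≡ 0 (mod 3).
    The inverse of 2 mod 3 is 2 (since 2·2 = 4 = 1·3 + 1), so t ≡ 2·0 = 0 ≡ 0 (mod 3).
    Then x = 1 + 8·0 = 1, valid modulo lcm(8, 3) = 24: x ≡ 1 (mod 24).
  Combine with x ≡ 2 (mod 5): since gcd(24, 5) = 1, we get a unique residue mod 120.
    Write x = 1 + 24·t and substitute into x ≡ 2 (mod 5): 24·t ≡ 2 − 1 = 1 (mod 5).
    Reduce coefficients mod 5: 4·t ≡ 1 (mod 5).
    The inverse of 4 mod 5 is 4 (since 4·4 = 16 = 3·5 + 1), so t ≡ 4·1 = 4 ≡ 4 (mod 5).
    Then x = 1 + 24·4 = 97, valid modulo lcm(24, 5) = 120: x ≡ 97 (mod 120).
Verify: 97 mod 8 = 1 ✓, 97 mod 3 = 1 ✓, 97 mod 5 = 2 ✓.

x ≡ 97 (mod 120).


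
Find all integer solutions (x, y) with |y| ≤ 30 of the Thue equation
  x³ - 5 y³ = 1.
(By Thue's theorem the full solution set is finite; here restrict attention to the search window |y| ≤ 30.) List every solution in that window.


The equation is x³ - 5y³ = 1. For fixed y, x³ = 5·y³ + 1, so a solution requires the RHS to be a perfect cube.
Strategy: iterate y from -30 to 30, compute RHS = 5·y³ + 1, and check whether it is a (positive or negative) perfect cube.
Check small values of y:
  y = 0: RHS = 1 = (1)³ ⇒ x = 1 works.
  y = 1: RHS = 6 is not a perfect cube.
  y = -1: RHS = -4 is not a perfect cube.
  y = 2: RHS = 41 is not a perfect cube.
  y = -2: RHS = -39 is not a perfect cube.
  y = 3: RHS = 136 is not a perfect cube.
  y = -3: RHS = -134 is not a perfect cube.
Continuing the search up to |y| = 30 finds no further solutions beyond those listed.
Collected solutions: (1, 0).

Solutions (with |y| ≤ 30): (1, 0).


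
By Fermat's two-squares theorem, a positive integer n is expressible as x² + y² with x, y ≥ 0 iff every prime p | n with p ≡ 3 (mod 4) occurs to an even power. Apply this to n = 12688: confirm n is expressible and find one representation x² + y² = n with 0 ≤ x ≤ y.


Step 1: Factor n = 12688 = 2^4 · 13 · 61.
Step 2: Check the mod-4 condition on each prime factor: 2 = 2 (special); 13 ≡ 1 (mod 4), exponent 1; 61 ≡ 1 (mod 4), exponent 1.
All primes ≡ 3 (mod 4) appear to even exponent (or don't appear), so by the two-squares theorem n IS expressible as a sum of two squares.
Step 3: Build a representation. Group n = k² · m with k = 4 and m = 13 · 61 = 793 (a product of primes ≡ 1 (mod 4)); a representation of m scales to one of n via (k·x)² + (k·y)² = k²(x² + y²). Each prime p ≡ 1 (mod 4) is itself a sum of two squares; find a² by testing p − a² for a perfect square:
  13: 13 − 1² = 12, 13 − 2² = 9 = 3² ⇒ 13 = 2² + 3².
  61: 61 − 1² = 60, 61 − 2² = 57, 61 − 3² = 52, 61 − 4² = 45, 61 − 5² = 36 = 6² ⇒ 61 = 5² + 6².
  Combine using the Brahmagupta–Fibonacci identity (a² + b²)(c² + d²) = (ac − bd)² + (ad + bc)² = (ac + bd)² + (ad − bc)²:
  13 · 61 = 793: from (2² + 3²)(5² + 6²), take (2·5 − 3·6, 2·6 + 3·5) = (10 − 18, 12 + 15) = (-8, 27); dropping signs (only squares matter) gives (8, 27); check 8² + 27² = 64 + 729 = 793 ✓.
  Scale by k = 4: (4·8, 4·27) = (32, 108).
Step 4: Order so x ≤ y and verify: 32² + 108² = 1024 + 11664 = 12688 = n. ✓

n = 12688 = 32² + 108² (one valid representation with x ≤ y).


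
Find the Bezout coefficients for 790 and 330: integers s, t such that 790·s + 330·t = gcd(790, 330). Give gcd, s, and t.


Euclidean algorithm on (790, 330) — divide until remainder is 0:
  790 = 2 · 330 + 130
  330 = 2 · 130 + 70
  130 = 1 · 70 + 60
  70 = 1 · 60 + 10
  60 = 6 · 10 + 0
gcd(790, 330) = 10.
Track Bezout coefficients alongside the remainders: start with r₀ = 790 = a·1 + b·0 (s = 1, t = 0) and r₁ = 330 = a·0 + b·1 (s = 0, t = 1); each new remainder r_{k+1} = r_{k-1} − q_k·r_k inherits s_{k+1} = s_{k-1} − q_k·s_k, t_{k+1} = t_{k-1} − q_k·t_k, so r_k = a·s_k + b·t_k at every step:
  q = 2: r = 130, s = 1 − 2·0 = 1, t = 0 − 2·1 = -2  (check: 790·1 + 330·(-2) = 130)
  q = 2: r = 70, s = 0 − 2·1 = -2, t = 1 − 2·(-2) = 5  (check: 790·(-2) + 330·5 = 70)
  q = 1: r = 60, s = 1 − 1·(-2) = 3, t = -2 − 1·5 = -7  (check: 790·3 + 330·(-7) = 60)
  q = 1: r = 10, s = -2 − 1·3 = -5, t = 5 − 1·(-7) = 12  (check: 790·(-5) + 330·12 = 10)
The row with r = 10 (the gcd) gives the Bezout coefficients s = -5, t = 12.
Result: 790 · (-5) + 330 · (12) = 10.

gcd(790, 330) = 10; s = -5, t = 12 (check: 790·(-5) + 330·12 = 10).


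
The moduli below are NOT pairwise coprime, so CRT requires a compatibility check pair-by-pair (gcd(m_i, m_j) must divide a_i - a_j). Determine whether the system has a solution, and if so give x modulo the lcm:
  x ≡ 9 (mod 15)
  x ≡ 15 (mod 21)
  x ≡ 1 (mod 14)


Moduli 15, 21, 14 are not pairwise coprime, so CRT works modulo lcm(m_i) when all pairwise compatibility conditions hold.
Pairwise compatibility: gcd(m_i, m_j) must divide a_i - a_j for every pair.
Merge one congruence at a time:
  Start: x ≡ 9 (mod 15).
  Combine with x ≡ 15 (mod 21): gcd(15, 21) = 3; 15 - 9 = 6, which IS divisible by 3, so compatible.
    Write x = 9 + 15·t and substitute into x ≡ 15 (mod 21): 15·t ≡ 15 − 9 = 6 (mod 21).
    Divide the congruence (and modulus) by g = 3: 5·t ≡ 2 (mod 7).
    The inverse of 5 mod 7 is 3 (since 5·3 = 15 = 2·7 + 1), so t ≡ 3·2 = 6 ≡ 6 (mod 7).
    Then x = 9 + 15·6 = 99, valid modulo lcm(15, 21) = 105: x ≡ 99 (mod 105).
  Combine with x ≡ 1 (mod 14): gcd(105, 14) = 7; 1 - 99 = -98, which IS divisible by 7, so compatible.
    Write x = 99 + 105·t and substitute into x ≡ 1 (mod 14): 105·t ≡ 1 − 99 = -98 (mod 14).
    Divide the congruence (and modulus) by g = 7: 15·t ≡ -14 (mod 2).
    Reduce coefficients mod 2: 1·t ≡ 0 (mod 2).
    So t ≡ 0 (mod 2).
    Then x = 99 + 105·0 = 99, valid modulo lcm(105, 14) = 210: x ≡ 99 (mod 210).
Verify: 99 mod 15 = 9, 99 mod 21 = 15, 99 mod 14 = 1.

x ≡ 99 (mod 210).


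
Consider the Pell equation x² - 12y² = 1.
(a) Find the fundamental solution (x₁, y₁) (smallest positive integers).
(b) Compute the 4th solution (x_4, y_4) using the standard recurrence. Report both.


Step 1: Find the fundamental solution (x₁, y₁) of x² - 12y² = 1.
  Expand √12 as a continued fraction. a₀ = ⌊√12⌋ = 3; iterate m_{k+1} = d_k·a_k − m_k, d_{k+1} = (12 − m_{k+1}²)/d_k, a_{k+1} = ⌊(a₀ + m_{k+1})/d_{k+1}⌋ (starting m₀ = 0, d₀ = 1), with convergents p_k = a_k·p_{k-1} + p_{k-2}, q_k = a_k·q_{k-1} + q_{k-2} (p₋₁ = 1, q₋₁ = 0):
  k = 0: a₀ = 3; p₀/q₀ = 3/1; p₀² − 12·q₀² = 9 − 12 = -3.
  k = 1: m = 3, d = 3, a = ⌊(3 + 3)/3⌋ = 2; p/q = (2·3 + 1)/(2·1 + 0) = 7/2; p² − 12·q² = 49 − 48 = 1.
  The first convergent with p² − 12·q² = 1 gives the fundamental solution (x₁, y₁) = (7, 2).
Step 2: Apply the recurrence (x_{n+1}, y_{n+1}) = (x₁x_n + 12y₁y_n, x₁y_n + y₁x_n) repeatedly.
  From (x_1, y_1) = (7, 2): x_2 = 7·7 + 12·2·2 = 97; y_2 = 7·2 + 2·7 = 28.
  From (x_2, y_2) = (97, 28): x_3 = 7·97 + 12·2·28 = 1351; y_3 = 7·28 + 2·97 = 390.
  From (x_3, y_3) = (1351, 390): x_4 = 7·1351 + 12·2·390 = 18817; y_4 = 7·390 + 2·1351 = 5432.
Step 3: Verify x_4² - 12·y_4² = 354079489 - 354079488 = 1 (should be 1). ✓

(x_1, y_1) = (7, 2); (x_4, y_4) = (18817, 5432).


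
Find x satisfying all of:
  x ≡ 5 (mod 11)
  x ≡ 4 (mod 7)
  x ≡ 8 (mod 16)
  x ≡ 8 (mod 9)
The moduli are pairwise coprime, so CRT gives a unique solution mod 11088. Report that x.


Product of moduli M = 11 · 7 · 16 · 9 = 11088.
Merge one congruence at a time:
  Start: x ≡ 5 (mod 11).
  Combine with x ≡ 4 (mod 7); new modulus lcm = 77.
    Write x = 5 + 11·t and substitute into x ≡ 4 (mod 7): 11·t ≡ 4 − 5 = -1 (mod 7).
    Reduce coefficients mod 7: 4·t ≡ 6 (mod 7).
    The inverse of 4 mod 7 is 2 (since 4·2 = 8 = 1·7 + 1), so t ≡ 2·6 = 12 ≡ 5 (mod 7).
    Then x = 5 + 11·5 = 60, valid modulo lcm(11, 7) = 77: x ≡ 60 (mod 77).
  Combine with x ≡ 8 (mod 16); new modulus lcm = 1232.
    Write x = 60 + 77·t and substitute into x ≡ 8 (mod 16): 77·t ≡ 8 − 60 = -52 (mod 16).
    Reduce coefficients mod 16: 13·t ≡ 12 (mod 16).
    The inverse of 13 mod 16 is 5 (since 13·5 = 65 = 4·16 + 1), so t ≡ 5·12 = 60 ≡ 12 (mod 16).
    Then x = 60 + 77·12 = 984, valid modulo lcm(77, 16) = 1232: x ≡ 984 (mod 1232).
  Combine with x ≡ 8 (mod 9); new modulus lcm = 11088.
    Write x = 984 + 1232·t and substitute into x ≡ 8 (mod 9): 1232·t ≡ 8 − 984 = -976 (mod 9).
    Reduce coefficients mod 9: 8·t ≡ 5 (mod 9).
    The inverse of 8 mod 9 is 8 (since 8·8 = 64 = 7·9 + 1), so t ≡ 8·5 = 40 ≡ 4 (mod 9).
    Then x = 984 + 1232·4 = 5912, valid modulo lcm(1232, 9) = 11088: x ≡ 5912 (mod 11088).
Verify against each original: 5912 mod 11 = 5, 5912 mod 7 = 4, 5912 mod 16 = 8, 5912 mod 9 = 8.

x ≡ 5912 (mod 11088).
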